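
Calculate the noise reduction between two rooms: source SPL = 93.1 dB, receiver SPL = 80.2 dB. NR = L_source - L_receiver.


NR = L_source - L_receiver (difference between source and receiving room levels)
NR = 93.1 - 80.2 = 12.9 dB


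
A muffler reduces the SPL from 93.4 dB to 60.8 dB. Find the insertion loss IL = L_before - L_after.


Insertion loss = SPL without muffler - SPL with muffler
IL = 93.4 - 60.8 = 32.6 dB


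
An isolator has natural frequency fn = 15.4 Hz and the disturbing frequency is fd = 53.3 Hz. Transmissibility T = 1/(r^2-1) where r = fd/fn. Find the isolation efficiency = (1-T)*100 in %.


r = 53.3 / 15.4 = 3.46104
r^2 - 1 = 3.46104^2 - 1 = 10.9788
T = 1/10.9788 = 0.0910846
Efficiency = (1 - 0.0910846)*100 = 90.892 %


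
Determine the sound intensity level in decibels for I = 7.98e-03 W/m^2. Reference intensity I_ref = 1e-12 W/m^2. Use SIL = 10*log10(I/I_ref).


I / I_ref = 7.98e-03 / 1e-12 = 7.98e+09
SIL = 10 * log10(7.98e+09) = 99.02 dB


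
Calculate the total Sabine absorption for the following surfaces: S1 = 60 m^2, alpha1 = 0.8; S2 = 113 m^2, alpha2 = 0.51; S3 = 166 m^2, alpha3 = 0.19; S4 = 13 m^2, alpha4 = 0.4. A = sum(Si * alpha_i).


60 * 0.8 = 48
113 * 0.51 = 57.63
166 * 0.19 = 31.54
13 * 0.4 = 5.2
A_total = 48 + 57.63 + 31.54 + 5.2 = 142.37 m^2


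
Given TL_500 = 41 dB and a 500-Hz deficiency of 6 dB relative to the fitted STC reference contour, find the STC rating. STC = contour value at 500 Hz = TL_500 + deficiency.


By ASTM E413, STC = value of the fitted reference contour at 500 Hz.
Contour value at 500 Hz = TL_500 + deficiency = 41 + 6 = 47
STC = 47


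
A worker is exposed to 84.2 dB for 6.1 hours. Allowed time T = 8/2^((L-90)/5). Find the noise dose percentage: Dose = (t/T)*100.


T_allowed = 8 / 2^((84.2 - 90)/5) = 17.8766 hr
Dose = 6.1 / 17.8766 * 100 = 34.123 %


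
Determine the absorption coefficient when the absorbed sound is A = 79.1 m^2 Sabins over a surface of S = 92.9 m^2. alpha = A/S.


Absorption coefficient = absorbed power / incident power
alpha = A / S = 79.1 / 92.9 = 0.85145


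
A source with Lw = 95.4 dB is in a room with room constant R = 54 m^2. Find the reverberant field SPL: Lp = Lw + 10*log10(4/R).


4/R = 4/54 = 0.0740741
Lp = 95.4 + 10*log10(0.0740741) = 84.097 dB


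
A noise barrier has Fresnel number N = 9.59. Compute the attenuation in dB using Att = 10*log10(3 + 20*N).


3 + 20*N = 3 + 20*9.59 = 194.8
Att = 10*log10(194.8) = 22.896 dB


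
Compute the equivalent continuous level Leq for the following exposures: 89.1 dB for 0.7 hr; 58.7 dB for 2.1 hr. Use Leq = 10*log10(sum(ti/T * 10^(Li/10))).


T_total = 0.7 + 2.1 = 2.8 hr
(0.7/2.8) * 10^(89.1/10) = 2.03208e+08
(2.1/2.8) * 10^(58.7/10) = 555983
Sum = 2.03208e+08 + 555983 = 2.03764e+08
Leq = 10*log10(2.03764e+08) = 83.091 dB


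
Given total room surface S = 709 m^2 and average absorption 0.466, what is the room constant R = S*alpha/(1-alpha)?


R = 709 * 0.466 / (1 - 0.466) = 618.72 m^2


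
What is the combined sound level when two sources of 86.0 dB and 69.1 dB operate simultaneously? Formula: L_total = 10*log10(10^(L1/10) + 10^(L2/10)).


10^(86.0/10) = 3.98107e+08
10^(69.1/10) = 8.12831e+06
Sum = 3.98107e+08 + 8.12831e+06 = 4.06235e+08
L_total = 10*log10(4.06235e+08) = 86.088 dB


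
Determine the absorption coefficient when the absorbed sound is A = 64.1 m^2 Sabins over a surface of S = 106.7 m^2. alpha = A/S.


Absorption coefficient = absorbed power / incident power
alpha = A / S = 64.1 / 106.7 = 0.60075


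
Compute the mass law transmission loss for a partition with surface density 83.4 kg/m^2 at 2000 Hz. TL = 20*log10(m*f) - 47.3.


m * f = 83.4 * 2000 = 166800
20*log10(166800) = 104.444 dB
TL = 104.444 - 47.3 = 57.144 dB


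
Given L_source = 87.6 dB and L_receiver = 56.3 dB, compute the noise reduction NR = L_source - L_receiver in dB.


NR = L_source - L_receiver (difference between source and receiving room levels)
NR = 87.6 - 56.3 = 31.3 dB


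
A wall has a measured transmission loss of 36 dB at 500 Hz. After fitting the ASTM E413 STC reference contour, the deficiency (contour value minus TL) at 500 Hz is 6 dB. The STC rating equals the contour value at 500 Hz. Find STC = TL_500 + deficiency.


By ASTM E413, STC = value of the fitted reference contour at 500 Hz.
Contour value at 500 Hz = TL_500 + deficiency = 36 + 6 = 42
STC = 42


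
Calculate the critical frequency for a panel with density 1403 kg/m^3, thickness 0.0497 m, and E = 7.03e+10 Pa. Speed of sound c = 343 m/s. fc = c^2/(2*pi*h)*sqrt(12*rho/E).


12*rho/E = 12*1403/7.03e+10 = 2.39488e-07
sqrt(12*rho/E) = sqrt(2.39488e-07) = 0.000489375
c^2/(2*pi*h) = 343^2/(2*pi*0.0497) = 376749
fc = 376749 * 0.000489375 = 184.37 Hz


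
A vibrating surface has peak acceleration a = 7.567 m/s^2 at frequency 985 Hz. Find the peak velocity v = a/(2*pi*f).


omega = 2*pi*f = 2*pi*985 = 6188.94 rad/s
v = a / omega = 7.567 / 6188.94 = 0.0012227 m/s


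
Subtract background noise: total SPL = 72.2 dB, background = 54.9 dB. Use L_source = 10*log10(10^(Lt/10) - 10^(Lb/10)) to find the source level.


10^(72.2/10) = 1.65959e+07
10^(54.9/10) = 309030
Difference = 1.65959e+07 - 309030 = 1.62869e+07
L_source = 10*log10(1.62869e+07) = 72.118 dB


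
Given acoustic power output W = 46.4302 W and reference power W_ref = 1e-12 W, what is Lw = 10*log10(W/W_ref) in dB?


W / W_ref = 46.4302 / 1e-12 = 4.64302e+13
Lw = 10 * log10(4.64302e+13) = 136.67 dB


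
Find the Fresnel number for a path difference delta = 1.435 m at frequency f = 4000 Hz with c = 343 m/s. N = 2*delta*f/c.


N = 2*delta*f/c = 2*delta/lambda, where lambda = c/f
lambda = 343 / 4000 = 0.08575 m
N = 2 * 1.435 / 0.08575 = 33.469


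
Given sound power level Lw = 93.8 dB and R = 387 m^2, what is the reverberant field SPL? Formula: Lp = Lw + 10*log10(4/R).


4/R = 4/387 = 0.0103359
Lp = 93.8 + 10*log10(0.0103359) = 73.943 dB


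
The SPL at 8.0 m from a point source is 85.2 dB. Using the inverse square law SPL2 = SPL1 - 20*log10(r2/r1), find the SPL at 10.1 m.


r2/r1 = 10.1/8.0 = 1.2625
Correction = 20*log10(1.2625) = 2.02463 dB
SPL2 = 85.2 - 2.02463 = 83.175 dB


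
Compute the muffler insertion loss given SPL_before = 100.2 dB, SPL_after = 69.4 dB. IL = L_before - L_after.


Insertion loss = SPL without muffler - SPL with muffler
IL = 100.2 - 69.4 = 30.8 dB


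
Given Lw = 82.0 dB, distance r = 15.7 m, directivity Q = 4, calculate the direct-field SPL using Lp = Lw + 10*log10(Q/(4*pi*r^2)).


4*pi*r^2 = 4*pi*15.7^2 = 3097.48 m^2
Q / (4*pi*r^2) = 4 / 3097.48 = 0.00129137
Lp = 82.0 + 10*log10(0.00129137) = 53.111 dB


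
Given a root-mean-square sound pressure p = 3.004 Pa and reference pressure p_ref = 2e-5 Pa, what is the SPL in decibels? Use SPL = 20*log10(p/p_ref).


p / p_ref = 3.004 / 2e-5 = 150200
SPL = 20 * log10(150200) = 103.53 dB


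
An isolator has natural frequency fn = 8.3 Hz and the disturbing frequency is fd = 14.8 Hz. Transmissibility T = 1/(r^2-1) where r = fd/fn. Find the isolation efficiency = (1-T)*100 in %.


r = 14.8 / 8.3 = 1.78313
r^2 - 1 = 1.78313^2 - 1 = 2.17955
T = 1/2.17955 = 0.45881
Efficiency = (1 - 0.45881)*100 = 54.119 %


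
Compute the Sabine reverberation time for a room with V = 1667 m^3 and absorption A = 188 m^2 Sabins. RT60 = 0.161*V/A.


RT60 = 0.161 * 1667 / 188 = 1.4276 s


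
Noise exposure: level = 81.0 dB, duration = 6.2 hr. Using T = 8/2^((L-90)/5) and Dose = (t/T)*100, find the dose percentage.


T_allowed = 8 / 2^((81.0 - 90)/5) = 27.8576 hr
Dose = 6.2 / 27.8576 * 100 = 22.256 %


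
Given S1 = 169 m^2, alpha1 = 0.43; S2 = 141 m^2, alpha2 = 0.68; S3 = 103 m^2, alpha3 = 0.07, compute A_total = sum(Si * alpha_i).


169 * 0.43 = 72.67
141 * 0.68 = 95.88
103 * 0.07 = 7.21
A_total = 72.67 + 95.88 + 7.21 = 175.76 m^2


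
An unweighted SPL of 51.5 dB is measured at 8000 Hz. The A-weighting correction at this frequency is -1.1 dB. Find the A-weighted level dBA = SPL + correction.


A-weighting table: 8000 Hz -> -1.1 dB correction
SPL_A = SPL + correction = 51.5 + (-1.1) = 50.4 dBA


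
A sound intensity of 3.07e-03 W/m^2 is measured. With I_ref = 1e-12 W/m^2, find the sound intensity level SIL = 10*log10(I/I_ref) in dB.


I / I_ref = 3.07e-03 / 1e-12 = 3.07e+09
SIL = 10 * log10(3.07e+09) = 94.871 dB


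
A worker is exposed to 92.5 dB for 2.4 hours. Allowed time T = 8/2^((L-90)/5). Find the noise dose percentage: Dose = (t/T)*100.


T_allowed = 8 / 2^((92.5 - 90)/5) = 5.65685 hr
Dose = 2.4 / 5.65685 * 100 = 42.426 %


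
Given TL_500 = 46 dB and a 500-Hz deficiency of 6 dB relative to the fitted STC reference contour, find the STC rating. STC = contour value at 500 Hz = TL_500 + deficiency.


By ASTM E413, STC = value of the fitted reference contour at 500 Hz.
Contour value at 500 Hz = TL_500 + deficiency = 46 + 6 = 52
STC = 52


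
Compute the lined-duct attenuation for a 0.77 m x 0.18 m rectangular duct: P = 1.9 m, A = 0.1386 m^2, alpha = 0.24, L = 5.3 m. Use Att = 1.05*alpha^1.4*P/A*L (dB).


alpha^1.4 = 0.24^1.4 = 0.135611
Attenuation rate = 1.05 * alpha^1.4 * P / A
= 1.05 * 0.135611 * 1.9 / 0.1386 = 1.95198 dB/m
Total Att = 1.95198 * 5.3 = 10.345 dB


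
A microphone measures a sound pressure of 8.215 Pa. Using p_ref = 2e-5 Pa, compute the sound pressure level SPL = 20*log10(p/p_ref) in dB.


p / p_ref = 8.215 / 2e-5 = 410750
SPL = 20 * log10(410750) = 112.27 dB


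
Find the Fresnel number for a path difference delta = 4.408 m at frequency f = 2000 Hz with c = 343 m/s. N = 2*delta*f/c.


N = 2*delta*f/c = 2*delta/lambda, where lambda = c/f
lambda = 343 / 2000 = 0.1715 m
N = 2 * 4.408 / 0.1715 = 51.405


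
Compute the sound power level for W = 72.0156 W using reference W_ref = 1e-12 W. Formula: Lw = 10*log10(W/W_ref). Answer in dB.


W / W_ref = 72.0156 / 1e-12 = 7.20156e+13
Lw = 10 * log10(7.20156e+13) = 138.57 dB


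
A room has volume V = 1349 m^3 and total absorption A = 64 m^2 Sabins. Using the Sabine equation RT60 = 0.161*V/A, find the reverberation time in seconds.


RT60 = 0.161 * 1349 / 64 = 3.3936 s


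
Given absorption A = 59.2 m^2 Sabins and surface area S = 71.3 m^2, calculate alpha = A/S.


Absorption coefficient = absorbed power / incident power
alpha = A / S = 59.2 / 71.3 = 0.83029


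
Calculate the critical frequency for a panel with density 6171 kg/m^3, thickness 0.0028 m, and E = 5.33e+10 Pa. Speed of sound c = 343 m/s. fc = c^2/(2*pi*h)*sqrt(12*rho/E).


12*rho/E = 12*6171/5.33e+10 = 1.38934e-06
sqrt(12*rho/E) = sqrt(1.38934e-06) = 0.0011787
c^2/(2*pi*h) = 343^2/(2*pi*0.0028) = 6.68729e+06
fc = 6.68729e+06 * 0.0011787 = 7882.3 Hz


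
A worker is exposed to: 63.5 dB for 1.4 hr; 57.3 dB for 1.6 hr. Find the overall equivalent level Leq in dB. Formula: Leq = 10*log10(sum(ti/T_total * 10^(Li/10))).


T_total = 1.4 + 1.6 = 3.0 hr
(1.4/3.0) * 10^(63.5/10) = 1.04474e+06
(1.6/3.0) * 10^(57.3/10) = 286417
Sum = 1.04474e+06 + 286417 = 1.33116e+06
Leq = 10*log10(1.33116e+06) = 61.242 dB


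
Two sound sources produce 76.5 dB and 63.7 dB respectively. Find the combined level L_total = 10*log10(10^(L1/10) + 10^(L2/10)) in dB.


10^(76.5/10) = 4.46684e+07
10^(63.7/10) = 2.34423e+06
Sum = 4.46684e+07 + 2.34423e+06 = 4.70126e+07
L_total = 10*log10(4.70126e+07) = 76.722 dB


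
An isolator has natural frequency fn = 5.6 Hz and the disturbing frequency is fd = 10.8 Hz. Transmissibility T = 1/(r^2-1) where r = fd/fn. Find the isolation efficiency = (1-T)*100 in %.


r = 10.8 / 5.6 = 1.92857
r^2 - 1 = 1.92857^2 - 1 = 2.71938
T = 1/2.71938 = 0.367731
Efficiency = (1 - 0.367731)*100 = 63.227 %


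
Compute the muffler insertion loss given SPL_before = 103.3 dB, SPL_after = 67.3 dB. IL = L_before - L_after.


Insertion loss = SPL without muffler - SPL with muffler
IL = 103.3 - 67.3 = 36 dB


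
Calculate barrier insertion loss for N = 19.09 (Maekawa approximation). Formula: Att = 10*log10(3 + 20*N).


3 + 20*N = 3 + 20*19.09 = 384.8
Att = 10*log10(384.8) = 25.852 dB


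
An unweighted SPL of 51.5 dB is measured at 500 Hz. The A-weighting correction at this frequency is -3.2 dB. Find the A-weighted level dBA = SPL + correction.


A-weighting table: 500 Hz -> -3.2 dB correction
SPL_A = SPL + correction = 51.5 + (-3.2) = 48.3 dBA


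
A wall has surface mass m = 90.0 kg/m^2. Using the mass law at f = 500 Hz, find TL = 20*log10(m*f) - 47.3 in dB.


m * f = 90.0 * 500 = 45000
20*log10(45000) = 93.0643 dB
TL = 93.0643 - 47.3 = 45.764 dB


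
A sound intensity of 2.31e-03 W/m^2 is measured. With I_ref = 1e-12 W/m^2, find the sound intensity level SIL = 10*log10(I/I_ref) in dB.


I / I_ref = 2.31e-03 / 1e-12 = 2.31e+09
SIL = 10 * log10(2.31e+09) = 93.636 dB


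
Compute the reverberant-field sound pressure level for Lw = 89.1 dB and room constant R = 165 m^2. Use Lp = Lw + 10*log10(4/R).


4/R = 4/165 = 0.0242424
Lp = 89.1 + 10*log10(0.0242424) = 72.946 dB


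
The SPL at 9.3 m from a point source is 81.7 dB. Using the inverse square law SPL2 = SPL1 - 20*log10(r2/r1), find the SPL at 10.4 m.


r2/r1 = 10.4/9.3 = 1.11828
Correction = 20*log10(1.11828) = 0.971011 dB
SPL2 = 81.7 - 0.971011 = 80.729 dB


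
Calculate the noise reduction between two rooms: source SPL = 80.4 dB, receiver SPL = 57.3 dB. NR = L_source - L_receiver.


NR = L_source - L_receiver (difference between source and receiving room levels)
NR = 80.4 - 57.3 = 23.1 dB


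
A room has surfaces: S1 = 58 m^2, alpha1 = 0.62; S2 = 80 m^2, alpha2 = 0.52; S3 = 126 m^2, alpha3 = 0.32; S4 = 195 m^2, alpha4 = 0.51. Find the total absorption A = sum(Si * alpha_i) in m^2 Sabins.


58 * 0.62 = 35.96
80 * 0.52 = 41.6
126 * 0.32 = 40.32
195 * 0.51 = 99.45
A_total = 35.96 + 41.6 + 40.32 + 99.45 = 217.33 m^2


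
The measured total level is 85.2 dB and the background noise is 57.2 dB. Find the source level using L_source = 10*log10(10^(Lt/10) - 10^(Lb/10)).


10^(85.2/10) = 3.31131e+08
10^(57.2/10) = 524807
Difference = 3.31131e+08 - 524807 = 3.30606e+08
L_source = 10*log10(3.30606e+08) = 85.193 dB


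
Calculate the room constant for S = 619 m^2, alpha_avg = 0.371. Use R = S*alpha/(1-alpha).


R = 619 * 0.371 / (1 - 0.371) = 365.1 m^2


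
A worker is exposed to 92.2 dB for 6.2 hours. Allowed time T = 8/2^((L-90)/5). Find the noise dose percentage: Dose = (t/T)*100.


T_allowed = 8 / 2^((92.2 - 90)/5) = 5.89708 hr
Dose = 6.2 / 5.89708 * 100 = 105.14 %


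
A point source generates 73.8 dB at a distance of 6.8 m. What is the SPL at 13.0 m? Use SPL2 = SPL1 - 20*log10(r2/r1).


r2/r1 = 13.0/6.8 = 1.91176
Correction = 20*log10(1.91176) = 5.62867 dB
SPL2 = 73.8 - 5.62867 = 68.171 dB


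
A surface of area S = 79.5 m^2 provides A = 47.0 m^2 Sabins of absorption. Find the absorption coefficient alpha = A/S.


Absorption coefficient = absorbed power / incident power
alpha = A / S = 47.0 / 79.5 = 0.59119


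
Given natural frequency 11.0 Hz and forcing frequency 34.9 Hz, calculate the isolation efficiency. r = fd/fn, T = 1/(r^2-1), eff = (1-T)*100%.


r = 34.9 / 11.0 = 3.17273
r^2 - 1 = 3.17273^2 - 1 = 9.06622
T = 1/9.06622 = 0.1103
Efficiency = (1 - 0.1103)*100 = 88.97 %


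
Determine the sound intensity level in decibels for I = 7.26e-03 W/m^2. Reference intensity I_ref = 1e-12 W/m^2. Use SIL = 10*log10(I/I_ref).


I / I_ref = 7.26e-03 / 1e-12 = 7.26e+09
SIL = 10 * log10(7.26e+09) = 98.609 dB


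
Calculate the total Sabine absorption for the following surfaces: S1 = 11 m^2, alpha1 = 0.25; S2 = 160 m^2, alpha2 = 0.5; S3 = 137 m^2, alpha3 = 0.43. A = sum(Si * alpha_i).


11 * 0.25 = 2.75
160 * 0.5 = 80
137 * 0.43 = 58.91
A_total = 2.75 + 80 + 58.91 = 141.66 m^2


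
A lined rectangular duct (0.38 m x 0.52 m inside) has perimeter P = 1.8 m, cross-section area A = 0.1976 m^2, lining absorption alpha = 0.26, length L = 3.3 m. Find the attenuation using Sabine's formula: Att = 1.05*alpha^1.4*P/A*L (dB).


alpha^1.4 = 0.26^1.4 = 0.151692
Attenuation rate = 1.05 * alpha^1.4 * P / A
= 1.05 * 0.151692 * 1.8 / 0.1976 = 1.4509 dB/m
Total Att = 1.4509 * 3.3 = 4.788 dB


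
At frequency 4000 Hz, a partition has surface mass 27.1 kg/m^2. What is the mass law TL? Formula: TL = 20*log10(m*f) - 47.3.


m * f = 27.1 * 4000 = 108400
20*log10(108400) = 100.701 dB
TL = 100.701 - 47.3 = 53.401 dB


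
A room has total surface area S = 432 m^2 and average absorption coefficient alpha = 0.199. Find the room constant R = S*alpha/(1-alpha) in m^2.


R = 432 * 0.199 / (1 - 0.199) = 107.33 m^2


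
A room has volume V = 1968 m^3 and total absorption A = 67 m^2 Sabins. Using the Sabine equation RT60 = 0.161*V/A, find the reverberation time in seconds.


RT60 = 0.161 * 1968 / 67 = 4.7291 s


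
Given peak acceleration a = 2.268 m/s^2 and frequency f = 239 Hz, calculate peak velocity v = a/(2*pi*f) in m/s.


omega = 2*pi*f = 2*pi*239 = 1501.68 rad/s
v = a / omega = 2.268 / 1501.68 = 0.0015103 m/s


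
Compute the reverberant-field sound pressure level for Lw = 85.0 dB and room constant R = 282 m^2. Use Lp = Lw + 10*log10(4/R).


4/R = 4/282 = 0.0141844
Lp = 85.0 + 10*log10(0.0141844) = 66.518 dB


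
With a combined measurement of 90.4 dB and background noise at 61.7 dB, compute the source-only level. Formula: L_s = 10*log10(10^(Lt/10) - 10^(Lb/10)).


10^(90.4/10) = 1.09648e+09
10^(61.7/10) = 1.47911e+06
Difference = 1.09648e+09 - 1.47911e+06 = 1.095e+09
L_source = 10*log10(1.095e+09) = 90.394 dB


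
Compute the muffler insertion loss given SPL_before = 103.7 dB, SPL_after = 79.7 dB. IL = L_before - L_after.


Insertion loss = SPL without muffler - SPL with muffler
IL = 103.7 - 79.7 = 24 dB


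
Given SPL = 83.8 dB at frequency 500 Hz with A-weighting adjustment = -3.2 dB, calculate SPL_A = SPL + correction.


A-weighting table: 500 Hz -> -3.2 dB correction
SPL_A = SPL + correction = 83.8 + (-3.2) = 80.6 dBA


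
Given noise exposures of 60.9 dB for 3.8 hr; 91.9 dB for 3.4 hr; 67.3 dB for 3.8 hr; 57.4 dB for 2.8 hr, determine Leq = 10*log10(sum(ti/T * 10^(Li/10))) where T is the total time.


T_total = 3.8 + 3.4 + 3.8 + 2.8 = 13.8 hr
(3.8/13.8) * 10^(60.9/10) = 338770
(3.4/13.8) * 10^(91.9/10) = 3.81593e+08
(3.8/13.8) * 10^(67.3/10) = 1.47878e+06
(2.8/13.8) * 10^(57.4/10) = 111501
Sum = 338770 + 3.81593e+08 + 1.47878e+06 + 111501 = 3.83522e+08
Leq = 10*log10(3.83522e+08) = 85.838 dB


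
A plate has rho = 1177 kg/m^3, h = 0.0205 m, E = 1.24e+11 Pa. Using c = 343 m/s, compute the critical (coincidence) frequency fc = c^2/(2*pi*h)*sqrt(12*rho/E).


12*rho/E = 12*1177/1.24e+11 = 1.13903e-07
sqrt(12*rho/E) = sqrt(1.13903e-07) = 0.000337495
c^2/(2*pi*h) = 343^2/(2*pi*0.0205) = 913386
fc = 913386 * 0.000337495 = 308.26 Hz


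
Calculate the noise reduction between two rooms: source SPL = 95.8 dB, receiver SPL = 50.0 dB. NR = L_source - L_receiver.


NR = L_source - L_receiver (difference between source and receiving room levels)
NR = 95.8 - 50.0 = 45.8 dB


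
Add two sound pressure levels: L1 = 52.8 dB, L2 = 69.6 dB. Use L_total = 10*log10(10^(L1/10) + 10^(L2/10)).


10^(52.8/10) = 190546
10^(69.6/10) = 9.12011e+06
Sum = 190546 + 9.12011e+06 = 9.31066e+06
L_total = 10*log10(9.31066e+06) = 69.69 dB


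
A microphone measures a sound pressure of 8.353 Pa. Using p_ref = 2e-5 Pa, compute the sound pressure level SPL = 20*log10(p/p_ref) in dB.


p / p_ref = 8.353 / 2e-5 = 417650
SPL = 20 * log10(417650) = 112.42 dB


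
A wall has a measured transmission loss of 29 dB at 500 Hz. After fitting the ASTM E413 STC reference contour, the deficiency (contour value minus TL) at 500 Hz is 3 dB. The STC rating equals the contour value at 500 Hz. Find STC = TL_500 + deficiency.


By ASTM E413, STC = value of the fitted reference contour at 500 Hz.
Contour value at 500 Hz = TL_500 + deficiency = 29 + 3 = 32
STC = 32


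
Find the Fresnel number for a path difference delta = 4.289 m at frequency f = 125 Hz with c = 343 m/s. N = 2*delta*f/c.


N = 2*delta*f/c = 2*delta/lambda, where lambda = c/f
lambda = 343 / 125 = 2.744 m
N = 2 * 4.289 / 2.744 = 3.1261


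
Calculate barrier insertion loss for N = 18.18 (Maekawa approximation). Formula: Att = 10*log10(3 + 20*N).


3 + 20*N = 3 + 20*18.18 = 366.6
Att = 10*log10(366.6) = 25.642 dB


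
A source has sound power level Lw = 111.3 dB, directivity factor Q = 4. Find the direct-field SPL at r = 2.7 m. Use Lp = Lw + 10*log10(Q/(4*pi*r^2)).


4*pi*r^2 = 4*pi*2.7^2 = 91.6088 m^2
Q / (4*pi*r^2) = 4 / 91.6088 = 0.0436639
Lp = 111.3 + 10*log10(0.0436639) = 97.701 dB


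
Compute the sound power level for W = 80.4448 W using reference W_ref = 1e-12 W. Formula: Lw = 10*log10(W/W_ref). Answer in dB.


W / W_ref = 80.4448 / 1e-12 = 8.04448e+13
Lw = 10 * log10(8.04448e+13) = 139.05 dB


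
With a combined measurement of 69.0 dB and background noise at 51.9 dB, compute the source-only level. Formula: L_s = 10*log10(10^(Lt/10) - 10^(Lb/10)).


10^(69.0/10) = 7.94328e+06
10^(51.9/10) = 154882
Difference = 7.94328e+06 - 154882 = 7.7884e+06
L_source = 10*log10(7.7884e+06) = 68.914 dB


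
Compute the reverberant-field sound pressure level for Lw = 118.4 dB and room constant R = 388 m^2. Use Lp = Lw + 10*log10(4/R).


4/R = 4/388 = 0.0103093
Lp = 118.4 + 10*log10(0.0103093) = 98.532 dB


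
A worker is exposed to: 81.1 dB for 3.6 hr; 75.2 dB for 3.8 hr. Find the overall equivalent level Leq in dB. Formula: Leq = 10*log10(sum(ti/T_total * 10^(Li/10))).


T_total = 3.6 + 3.8 = 7.4 hr
(3.6/7.4) * 10^(81.1/10) = 6.26716e+07
(3.8/7.4) * 10^(75.2/10) = 1.7004e+07
Sum = 6.26716e+07 + 1.7004e+07 = 7.96756e+07
Leq = 10*log10(7.96756e+07) = 79.013 dB


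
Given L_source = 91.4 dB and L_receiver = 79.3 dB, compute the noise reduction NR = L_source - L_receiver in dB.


NR = L_source - L_receiver (difference between source and receiving room levels)
NR = 91.4 - 79.3 = 12.1 dB


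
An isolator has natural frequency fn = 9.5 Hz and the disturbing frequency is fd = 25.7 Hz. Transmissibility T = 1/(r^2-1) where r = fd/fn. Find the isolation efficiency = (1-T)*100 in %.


r = 25.7 / 9.5 = 2.70526
r^2 - 1 = 2.70526^2 - 1 = 6.31843
T = 1/6.31843 = 0.158267
Efficiency = (1 - 0.158267)*100 = 84.173 %


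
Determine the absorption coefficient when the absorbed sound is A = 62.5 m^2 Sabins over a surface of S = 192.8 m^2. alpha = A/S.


Absorption coefficient = absorbed power / incident power
alpha = A / S = 62.5 / 192.8 = 0.32417


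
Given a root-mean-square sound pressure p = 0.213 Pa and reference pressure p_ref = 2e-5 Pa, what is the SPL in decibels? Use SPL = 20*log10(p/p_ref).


p / p_ref = 0.213 / 2e-5 = 10650
SPL = 20 * log10(10650) = 80.547 dB


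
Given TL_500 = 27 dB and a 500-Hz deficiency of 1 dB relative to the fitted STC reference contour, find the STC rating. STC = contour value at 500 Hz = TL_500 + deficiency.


By ASTM E413, STC = value of the fitted reference contour at 500 Hz.
Contour value at 500 Hz = TL_500 + deficiency = 27 + 1 = 28
STC = 28


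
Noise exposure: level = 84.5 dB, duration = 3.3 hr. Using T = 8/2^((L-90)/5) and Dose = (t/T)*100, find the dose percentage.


T_allowed = 8 / 2^((84.5 - 90)/5) = 17.1484 hr
Dose = 3.3 / 17.1484 * 100 = 19.244 %


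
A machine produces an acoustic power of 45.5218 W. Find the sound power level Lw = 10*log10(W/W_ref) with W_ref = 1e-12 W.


W / W_ref = 45.5218 / 1e-12 = 4.55218e+13
Lw = 10 * log10(4.55218e+13) = 136.58 dB


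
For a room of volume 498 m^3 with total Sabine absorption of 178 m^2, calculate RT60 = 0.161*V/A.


RT60 = 0.161 * 498 / 178 = 0.45044 s


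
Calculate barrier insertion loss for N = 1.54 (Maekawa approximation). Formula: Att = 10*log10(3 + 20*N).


3 + 20*N = 3 + 20*1.54 = 33.8
Att = 10*log10(33.8) = 15.289 dB


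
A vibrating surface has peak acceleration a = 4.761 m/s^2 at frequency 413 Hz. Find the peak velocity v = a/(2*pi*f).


omega = 2*pi*f = 2*pi*413 = 2594.96 rad/s
v = a / omega = 4.761 / 2594.96 = 0.0018347 m/s


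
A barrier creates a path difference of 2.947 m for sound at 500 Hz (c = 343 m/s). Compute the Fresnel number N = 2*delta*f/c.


N = 2*delta*f/c = 2*delta/lambda, where lambda = c/f
lambda = 343 / 500 = 0.686 m
N = 2 * 2.947 / 0.686 = 8.5918


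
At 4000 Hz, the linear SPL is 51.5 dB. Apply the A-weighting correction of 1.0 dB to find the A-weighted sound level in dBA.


A-weighting table: 4000 Hz -> 1.0 dB correction
SPL_A = SPL + correction = 51.5 + (1.0) = 52.5 dBA


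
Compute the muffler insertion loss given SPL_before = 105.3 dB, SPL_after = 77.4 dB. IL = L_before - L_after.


Insertion loss = SPL without muffler - SPL with muffler
IL = 105.3 - 77.4 = 27.9 dB


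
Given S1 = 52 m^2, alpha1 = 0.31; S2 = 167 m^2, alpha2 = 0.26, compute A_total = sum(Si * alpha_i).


52 * 0.31 = 16.12
167 * 0.26 = 43.42
A_total = 16.12 + 43.42 = 59.54 m^2


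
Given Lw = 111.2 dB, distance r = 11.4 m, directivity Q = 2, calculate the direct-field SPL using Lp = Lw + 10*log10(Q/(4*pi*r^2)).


4*pi*r^2 = 4*pi*11.4^2 = 1633.13 m^2
Q / (4*pi*r^2) = 2 / 1633.13 = 0.00122464
Lp = 111.2 + 10*log10(0.00122464) = 82.08 dB


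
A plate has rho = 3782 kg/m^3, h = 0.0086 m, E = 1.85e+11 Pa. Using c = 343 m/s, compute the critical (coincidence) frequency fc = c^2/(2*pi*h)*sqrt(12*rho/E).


12*rho/E = 12*3782/1.85e+11 = 2.45319e-07
sqrt(12*rho/E) = sqrt(2.45319e-07) = 0.000495297
c^2/(2*pi*h) = 343^2/(2*pi*0.0086) = 2.17726e+06
fc = 2.17726e+06 * 0.000495297 = 1078.4 Hz


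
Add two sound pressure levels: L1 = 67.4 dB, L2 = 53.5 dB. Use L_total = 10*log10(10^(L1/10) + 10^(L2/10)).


10^(67.4/10) = 5.49541e+06
10^(53.5/10) = 223872
Sum = 5.49541e+06 + 223872 = 5.71928e+06
L_total = 10*log10(5.71928e+06) = 67.573 dB


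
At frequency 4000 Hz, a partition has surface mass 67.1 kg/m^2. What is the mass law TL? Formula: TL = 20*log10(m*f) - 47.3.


m * f = 67.1 * 4000 = 268400
20*log10(268400) = 108.576 dB
TL = 108.576 - 47.3 = 61.276 dB


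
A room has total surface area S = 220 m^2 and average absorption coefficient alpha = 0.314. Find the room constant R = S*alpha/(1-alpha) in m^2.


R = 220 * 0.314 / (1 - 0.314) = 100.7 m^2


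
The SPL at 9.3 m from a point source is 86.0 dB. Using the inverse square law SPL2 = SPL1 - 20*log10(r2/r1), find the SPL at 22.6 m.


r2/r1 = 22.6/9.3 = 2.43011
Correction = 20*log10(2.43011) = 7.71252 dB
SPL2 = 86.0 - 7.71252 = 78.287 dB


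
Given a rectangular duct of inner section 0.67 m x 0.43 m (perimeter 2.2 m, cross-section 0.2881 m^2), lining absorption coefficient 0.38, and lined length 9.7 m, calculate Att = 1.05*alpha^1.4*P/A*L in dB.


alpha^1.4 = 0.38^1.4 = 0.258046
Attenuation rate = 1.05 * alpha^1.4 * P / A
= 1.05 * 0.258046 * 2.2 / 0.2881 = 2.06903 dB/m
Total Att = 2.06903 * 9.7 = 20.07 dB


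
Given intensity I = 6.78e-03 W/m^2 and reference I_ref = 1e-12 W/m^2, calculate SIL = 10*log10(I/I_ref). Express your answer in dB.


I / I_ref = 6.78e-03 / 1e-12 = 6.78e+09
SIL = 10 * log10(6.78e+09) = 98.312 dB


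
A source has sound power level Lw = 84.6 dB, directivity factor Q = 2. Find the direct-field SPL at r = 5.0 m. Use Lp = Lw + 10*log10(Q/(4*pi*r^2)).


4*pi*r^2 = 4*pi*5.0^2 = 314.159 m^2
Q / (4*pi*r^2) = 2 / 314.159 = 0.0063662
Lp = 84.6 + 10*log10(0.0063662) = 62.639 dB


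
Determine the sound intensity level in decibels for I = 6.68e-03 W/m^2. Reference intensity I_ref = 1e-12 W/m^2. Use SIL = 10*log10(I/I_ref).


I / I_ref = 6.68e-03 / 1e-12 = 6.68e+09
SIL = 10 * log10(6.68e+09) = 98.248 dB


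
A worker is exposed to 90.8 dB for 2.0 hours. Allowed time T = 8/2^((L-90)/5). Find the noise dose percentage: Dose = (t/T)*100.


T_allowed = 8 / 2^((90.8 - 90)/5) = 7.1602 hr
Dose = 2.0 / 7.1602 * 100 = 27.932 %


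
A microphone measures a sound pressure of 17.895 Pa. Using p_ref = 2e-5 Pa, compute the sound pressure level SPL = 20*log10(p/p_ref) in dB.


p / p_ref = 17.895 / 2e-5 = 894750
SPL = 20 * log10(894750) = 119.03 dB


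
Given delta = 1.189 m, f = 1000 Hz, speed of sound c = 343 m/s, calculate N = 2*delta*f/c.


N = 2*delta*f/c = 2*delta/lambda, where lambda = c/f
lambda = 343 / 1000 = 0.343 m
N = 2 * 1.189 / 0.343 = 6.9329


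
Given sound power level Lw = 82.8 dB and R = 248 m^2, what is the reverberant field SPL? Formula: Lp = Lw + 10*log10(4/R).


4/R = 4/248 = 0.016129
Lp = 82.8 + 10*log10(0.016129) = 64.876 dB


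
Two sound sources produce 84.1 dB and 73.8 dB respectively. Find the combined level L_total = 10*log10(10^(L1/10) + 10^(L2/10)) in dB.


10^(84.1/10) = 2.5704e+08
10^(73.8/10) = 2.39883e+07
Sum = 2.5704e+08 + 2.39883e+07 = 2.81028e+08
L_total = 10*log10(2.81028e+08) = 84.487 dB


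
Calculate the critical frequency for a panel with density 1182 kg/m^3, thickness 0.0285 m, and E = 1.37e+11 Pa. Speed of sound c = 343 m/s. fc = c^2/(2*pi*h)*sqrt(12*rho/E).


12*rho/E = 12*1182/1.37e+11 = 1.03533e-07
sqrt(12*rho/E) = sqrt(1.03533e-07) = 0.000321765
c^2/(2*pi*h) = 343^2/(2*pi*0.0285) = 656997
fc = 656997 * 0.000321765 = 211.4 Hz


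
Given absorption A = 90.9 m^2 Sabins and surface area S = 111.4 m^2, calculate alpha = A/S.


Absorption coefficient = absorbed power / incident power
alpha = A / S = 90.9 / 111.4 = 0.81598


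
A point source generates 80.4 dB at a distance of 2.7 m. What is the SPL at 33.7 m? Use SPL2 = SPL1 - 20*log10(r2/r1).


r2/r1 = 33.7/2.7 = 12.4815
Correction = 20*log10(12.4815) = 21.9253 dB
SPL2 = 80.4 - 21.9253 = 58.475 dB


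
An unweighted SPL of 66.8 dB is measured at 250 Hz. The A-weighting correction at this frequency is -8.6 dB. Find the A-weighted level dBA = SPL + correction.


A-weighting table: 250 Hz -> -8.6 dB correction
SPL_A = SPL + correction = 66.8 + (-8.6) = 58.2 dBA


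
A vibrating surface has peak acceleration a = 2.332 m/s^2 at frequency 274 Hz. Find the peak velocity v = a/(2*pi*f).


omega = 2*pi*f = 2*pi*274 = 1721.59 rad/s
v = a / omega = 2.332 / 1721.59 = 0.0013546 m/s


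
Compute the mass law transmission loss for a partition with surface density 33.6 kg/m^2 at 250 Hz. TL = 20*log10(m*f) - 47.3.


m * f = 33.6 * 250 = 8400
20*log10(8400) = 78.4856 dB
TL = 78.4856 - 47.3 = 31.186 dB


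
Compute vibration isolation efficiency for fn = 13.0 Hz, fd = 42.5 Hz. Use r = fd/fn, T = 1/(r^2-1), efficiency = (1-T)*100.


r = 42.5 / 13.0 = 3.26923
r^2 - 1 = 3.26923^2 - 1 = 9.68786
T = 1/9.68786 = 0.103222
Efficiency = (1 - 0.103222)*100 = 89.678 %


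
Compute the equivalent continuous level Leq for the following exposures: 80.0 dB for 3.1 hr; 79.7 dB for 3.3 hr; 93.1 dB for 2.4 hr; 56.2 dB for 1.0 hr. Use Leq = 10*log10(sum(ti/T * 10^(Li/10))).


T_total = 3.1 + 3.3 + 2.4 + 1.0 = 9.8 hr
(3.1/9.8) * 10^(80.0/10) = 3.16327e+07
(3.3/9.8) * 10^(79.7/10) = 3.14259e+07
(2.4/9.8) * 10^(93.1/10) = 5.00017e+08
(1.0/9.8) * 10^(56.2/10) = 42537.7
Sum = 3.16327e+07 + 3.14259e+07 + 5.00017e+08 + 42537.7 = 5.63118e+08
Leq = 10*log10(5.63118e+08) = 87.506 dB


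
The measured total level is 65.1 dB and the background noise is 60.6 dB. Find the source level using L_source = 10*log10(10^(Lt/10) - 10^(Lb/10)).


10^(65.1/10) = 3.23594e+06
10^(60.6/10) = 1.14815e+06
Difference = 3.23594e+06 - 1.14815e+06 = 2.08779e+06
L_source = 10*log10(2.08779e+06) = 63.197 dB


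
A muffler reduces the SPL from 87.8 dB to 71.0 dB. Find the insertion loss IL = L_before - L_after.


Insertion loss = SPL without muffler - SPL with muffler
IL = 87.8 - 71.0 = 16.8 dB


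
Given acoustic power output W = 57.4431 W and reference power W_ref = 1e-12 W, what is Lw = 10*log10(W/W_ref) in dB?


W / W_ref = 57.4431 / 1e-12 = 5.74431e+13
Lw = 10 * log10(5.74431e+13) = 137.59 dB


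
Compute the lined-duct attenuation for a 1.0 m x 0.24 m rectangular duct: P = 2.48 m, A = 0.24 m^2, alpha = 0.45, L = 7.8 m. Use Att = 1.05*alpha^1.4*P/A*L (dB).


alpha^1.4 = 0.45^1.4 = 0.326962
Attenuation rate = 1.05 * alpha^1.4 * P / A
= 1.05 * 0.326962 * 2.48 / 0.24 = 3.54754 dB/m
Total Att = 3.54754 * 7.8 = 27.671 dB


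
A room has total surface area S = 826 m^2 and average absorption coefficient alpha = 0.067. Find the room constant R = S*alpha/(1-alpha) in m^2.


R = 826 * 0.067 / (1 - 0.067) = 59.316 m^2


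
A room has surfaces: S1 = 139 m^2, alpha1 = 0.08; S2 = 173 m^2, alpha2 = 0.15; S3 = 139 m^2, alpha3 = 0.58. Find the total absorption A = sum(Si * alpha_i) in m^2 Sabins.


139 * 0.08 = 11.12
173 * 0.15 = 25.95
139 * 0.58 = 80.62
A_total = 11.12 + 25.95 + 80.62 = 117.69 m^2


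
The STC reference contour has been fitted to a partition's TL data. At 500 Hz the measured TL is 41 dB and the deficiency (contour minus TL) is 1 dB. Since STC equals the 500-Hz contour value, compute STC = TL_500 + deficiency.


By ASTM E413, STC = value of the fitted reference contour at 500 Hz.
Contour value at 500 Hz = TL_500 + deficiency = 41 + 1 = 42
STC = 42


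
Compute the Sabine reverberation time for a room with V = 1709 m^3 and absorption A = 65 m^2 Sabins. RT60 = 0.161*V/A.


RT60 = 0.161 * 1709 / 65 = 4.2331 s


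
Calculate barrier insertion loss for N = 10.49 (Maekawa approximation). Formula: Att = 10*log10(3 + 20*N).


3 + 20*N = 3 + 20*10.49 = 212.8
Att = 10*log10(212.8) = 23.28 dB


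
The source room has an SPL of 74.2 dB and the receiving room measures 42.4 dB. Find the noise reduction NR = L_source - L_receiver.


NR = L_source - L_receiver (difference between source and receiving room levels)
NR = 74.2 - 42.4 = 31.8 dB


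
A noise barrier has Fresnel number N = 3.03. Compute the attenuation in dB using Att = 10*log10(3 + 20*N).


3 + 20*N = 3 + 20*3.03 = 63.6
Att = 10*log10(63.6) = 18.035 dB


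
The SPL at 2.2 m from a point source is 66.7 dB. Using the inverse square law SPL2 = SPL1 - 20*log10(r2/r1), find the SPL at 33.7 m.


r2/r1 = 33.7/2.2 = 15.3182
Correction = 20*log10(15.3182) = 23.7042 dB
SPL2 = 66.7 - 23.7042 = 42.996 dB


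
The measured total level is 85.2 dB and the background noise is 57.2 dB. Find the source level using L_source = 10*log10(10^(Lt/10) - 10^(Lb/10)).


10^(85.2/10) = 3.31131e+08
10^(57.2/10) = 524807
Difference = 3.31131e+08 - 524807 = 3.30606e+08
L_source = 10*log10(3.30606e+08) = 85.193 dB


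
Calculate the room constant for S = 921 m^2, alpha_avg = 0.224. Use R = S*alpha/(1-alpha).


R = 921 * 0.224 / (1 - 0.224) = 265.86 m^2


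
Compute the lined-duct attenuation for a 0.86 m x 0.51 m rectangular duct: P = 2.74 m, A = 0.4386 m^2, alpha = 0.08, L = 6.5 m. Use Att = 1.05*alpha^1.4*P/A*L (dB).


alpha^1.4 = 0.08^1.4 = 0.029129
Attenuation rate = 1.05 * alpha^1.4 * P / A
= 1.05 * 0.029129 * 2.74 / 0.4386 = 0.191072 dB/m
Total Att = 0.191072 * 6.5 = 1.242 dB


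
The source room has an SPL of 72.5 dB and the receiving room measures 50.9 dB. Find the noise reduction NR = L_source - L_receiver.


NR = L_source - L_receiver (difference between source and receiving room levels)
NR = 72.5 - 50.9 = 21.6 dB


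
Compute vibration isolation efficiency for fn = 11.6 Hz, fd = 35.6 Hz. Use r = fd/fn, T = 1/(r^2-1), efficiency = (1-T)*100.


r = 35.6 / 11.6 = 3.06897
r^2 - 1 = 3.06897^2 - 1 = 8.41858
T = 1/8.41858 = 0.118785
Efficiency = (1 - 0.118785)*100 = 88.121 %


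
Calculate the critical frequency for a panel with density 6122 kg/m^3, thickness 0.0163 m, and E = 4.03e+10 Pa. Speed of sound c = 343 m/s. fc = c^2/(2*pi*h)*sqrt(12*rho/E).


12*rho/E = 12*6122/4.03e+10 = 1.82293e-06
sqrt(12*rho/E) = sqrt(1.82293e-06) = 0.00135016
c^2/(2*pi*h) = 343^2/(2*pi*0.0163) = 1.14874e+06
fc = 1.14874e+06 * 0.00135016 = 1551 Hz


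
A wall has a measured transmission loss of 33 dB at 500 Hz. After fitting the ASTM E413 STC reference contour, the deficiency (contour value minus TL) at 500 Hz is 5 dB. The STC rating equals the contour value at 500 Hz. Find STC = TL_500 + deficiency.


By ASTM E413, STC = value of the fitted reference contour at 500 Hz.
Contour value at 500 Hz = TL_500 + deficiency = 33 + 5 = 38
STC = 38


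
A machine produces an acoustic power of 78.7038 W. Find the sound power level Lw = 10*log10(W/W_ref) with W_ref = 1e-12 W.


W / W_ref = 78.7038 / 1e-12 = 7.87038e+13
Lw = 10 * log10(7.87038e+13) = 138.96 dB


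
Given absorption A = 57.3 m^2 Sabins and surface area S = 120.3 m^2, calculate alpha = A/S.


Absorption coefficient = absorbed power / incident power
alpha = A / S = 57.3 / 120.3 = 0.47631


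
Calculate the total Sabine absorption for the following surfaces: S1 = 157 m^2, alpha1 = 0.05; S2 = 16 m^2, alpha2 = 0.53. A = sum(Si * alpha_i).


157 * 0.05 = 7.85
16 * 0.53 = 8.48
A_total = 7.85 + 8.48 = 16.33 m^2


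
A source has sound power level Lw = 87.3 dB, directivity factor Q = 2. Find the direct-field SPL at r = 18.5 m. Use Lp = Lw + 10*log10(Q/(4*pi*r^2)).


4*pi*r^2 = 4*pi*18.5^2 = 4300.84 m^2
Q / (4*pi*r^2) = 2 / 4300.84 = 0.000465025
Lp = 87.3 + 10*log10(0.000465025) = 53.975 dB


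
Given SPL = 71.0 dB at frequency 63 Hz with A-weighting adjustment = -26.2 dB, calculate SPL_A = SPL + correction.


A-weighting table: 63 Hz -> -26.2 dB correction
SPL_A = SPL + correction = 71.0 + (-26.2) = 44.8 dBA


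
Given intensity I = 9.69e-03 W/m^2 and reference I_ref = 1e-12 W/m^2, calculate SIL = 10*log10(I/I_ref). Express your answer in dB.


I / I_ref = 9.69e-03 / 1e-12 = 9.69e+09
SIL = 10 * log10(9.69e+09) = 99.863 dB


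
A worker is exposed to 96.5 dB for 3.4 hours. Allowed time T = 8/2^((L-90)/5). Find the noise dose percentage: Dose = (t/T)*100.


T_allowed = 8 / 2^((96.5 - 90)/5) = 3.24901 hr
Dose = 3.4 / 3.24901 * 100 = 104.65 %


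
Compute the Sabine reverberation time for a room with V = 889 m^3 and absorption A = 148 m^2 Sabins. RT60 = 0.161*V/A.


RT60 = 0.161 * 889 / 148 = 0.96709 s


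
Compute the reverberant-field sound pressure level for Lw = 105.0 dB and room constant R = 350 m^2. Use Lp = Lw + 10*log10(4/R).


4/R = 4/350 = 0.0114286
Lp = 105.0 + 10*log10(0.0114286) = 85.58 dB


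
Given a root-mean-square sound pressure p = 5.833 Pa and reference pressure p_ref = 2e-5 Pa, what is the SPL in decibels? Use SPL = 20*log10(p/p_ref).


p / p_ref = 5.833 / 2e-5 = 291650
SPL = 20 * log10(291650) = 109.3 dB


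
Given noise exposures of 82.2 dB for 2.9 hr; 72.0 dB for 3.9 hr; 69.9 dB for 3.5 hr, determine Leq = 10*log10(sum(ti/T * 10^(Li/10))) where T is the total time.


T_total = 2.9 + 3.9 + 3.5 = 10.3 hr
(2.9/10.3) * 10^(82.2/10) = 4.67262e+07
(3.9/10.3) * 10^(72.0/10) = 6.00105e+06
(3.5/10.3) * 10^(69.9/10) = 3.32071e+06
Sum = 4.67262e+07 + 6.00105e+06 + 3.32071e+06 = 5.6048e+07
Leq = 10*log10(5.6048e+07) = 77.486 dB


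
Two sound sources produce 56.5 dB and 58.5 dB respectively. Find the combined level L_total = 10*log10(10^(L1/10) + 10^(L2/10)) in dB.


10^(56.5/10) = 446684
10^(58.5/10) = 707946
Sum = 446684 + 707946 = 1.15463e+06
L_total = 10*log10(1.15463e+06) = 60.624 dB


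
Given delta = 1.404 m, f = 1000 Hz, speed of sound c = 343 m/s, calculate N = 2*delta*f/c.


N = 2*delta*f/c = 2*delta/lambda, where lambda = c/f
lambda = 343 / 1000 = 0.343 m
N = 2 * 1.404 / 0.343 = 8.1866


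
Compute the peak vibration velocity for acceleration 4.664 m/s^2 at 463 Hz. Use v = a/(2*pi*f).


omega = 2*pi*f = 2*pi*463 = 2909.11 rad/s
v = a / omega = 4.664 / 2909.11 = 0.0016032 m/s


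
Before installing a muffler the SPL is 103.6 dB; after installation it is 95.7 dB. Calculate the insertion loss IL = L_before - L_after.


Insertion loss = SPL without muffler - SPL with muffler
IL = 103.6 - 95.7 = 7.9 dB


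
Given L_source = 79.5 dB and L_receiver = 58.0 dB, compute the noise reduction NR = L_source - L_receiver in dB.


NR = L_source - L_receiver (difference between source and receiving room levels)
NR = 79.5 - 58.0 = 21.5 dB
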